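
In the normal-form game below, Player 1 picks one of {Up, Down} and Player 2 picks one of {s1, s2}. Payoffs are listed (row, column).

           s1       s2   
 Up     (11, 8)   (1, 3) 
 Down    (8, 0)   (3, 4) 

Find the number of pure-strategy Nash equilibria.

(Up, s1): Player 1 gets 11 (best alternative 8); Player 2 gets 8 (best alternative 3). Neither deviates — NE.
(Down, s2): Player 1 gets 3 (best alternative 1); Player 2 gets 4 (best alternative 0). Neither deviates — NE.
(Down, s1) is not a NE: Player 1 would switch to Up (11 > 8).
No other cell survives both best-response checks, so there are 2 pure NE.

2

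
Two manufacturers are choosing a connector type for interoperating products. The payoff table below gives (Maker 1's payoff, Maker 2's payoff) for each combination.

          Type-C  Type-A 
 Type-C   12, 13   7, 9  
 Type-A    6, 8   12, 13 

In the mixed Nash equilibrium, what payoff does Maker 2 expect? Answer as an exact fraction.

97/9

Maker 1 mixes with probability p on Type-C, chosen so Maker 2 is indifferent: 13p + 8(1−p) = 9p + 13(1−p) gives p = 5/9.
Maker 2's expected payoff is 13·5/9 + 8·4/9 = 97/9.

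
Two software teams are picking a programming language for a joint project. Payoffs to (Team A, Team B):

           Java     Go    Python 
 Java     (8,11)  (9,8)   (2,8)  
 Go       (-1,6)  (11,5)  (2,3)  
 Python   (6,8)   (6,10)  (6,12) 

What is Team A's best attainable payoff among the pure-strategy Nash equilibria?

Both Java is a pure NE (Team A: 8 ≥ 6; Team B: 11 ≥ 8). Team A gets 8.
Both Python is a pure NE (Team A: 6 ≥ 2; Team B: 12 ≥ 10). Team A gets 6.
Every other cell has a profitable deviation for at least one player. Highest of {8, 6} is 8.

8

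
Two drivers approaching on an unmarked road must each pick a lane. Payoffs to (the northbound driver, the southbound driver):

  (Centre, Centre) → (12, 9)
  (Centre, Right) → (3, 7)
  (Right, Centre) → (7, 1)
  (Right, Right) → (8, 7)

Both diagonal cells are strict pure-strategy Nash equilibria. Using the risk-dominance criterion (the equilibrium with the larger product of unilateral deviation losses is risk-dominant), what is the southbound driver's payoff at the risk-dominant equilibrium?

At both Centre: the northbound driver loses 12 − 7 = 5 by deviating; the southbound driver loses 9 − 7 = 2. Product = 5·2 = 10.
At both Right: the northbound driver loses 8 − 3 = 5 by deviating; the southbound driver loses 7 − 1 = 6. Product = 5·6 = 30.
30 > 10, so both Right is risk-dominant. The southbound driver's payoff there is 7.

7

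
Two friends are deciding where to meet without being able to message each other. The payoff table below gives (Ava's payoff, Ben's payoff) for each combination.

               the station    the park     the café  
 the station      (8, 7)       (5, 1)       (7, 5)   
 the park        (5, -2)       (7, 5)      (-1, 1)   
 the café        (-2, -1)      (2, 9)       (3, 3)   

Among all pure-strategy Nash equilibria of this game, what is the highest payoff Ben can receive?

7

Both the station is a pure NE (Ava: 8 ≥ 5; Ben: 7 ≥ 5). Ben gets 7.
Both the park is a pure NE (Ava: 7 ≥ 5; Ben: 5 ≥ 1). Ben gets 5.
Every other cell has a profitable deviation for at least one player. Highest of {7, 5} is 7.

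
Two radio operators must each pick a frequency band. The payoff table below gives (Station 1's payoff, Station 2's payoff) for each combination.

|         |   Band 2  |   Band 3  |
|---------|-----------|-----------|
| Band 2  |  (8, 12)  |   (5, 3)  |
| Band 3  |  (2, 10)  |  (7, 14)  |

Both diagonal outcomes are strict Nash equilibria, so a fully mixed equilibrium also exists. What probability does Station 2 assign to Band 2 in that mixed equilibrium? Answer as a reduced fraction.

Station 2's mix q on Band 2 must make Station 1 indifferent between Band 2 and Band 3.
Station 1's payoff from Band 2: 8q + 5(1−q). From Band 3: 2q + 7(1−q).
Set equal: 6q = 2(1−q) → q = 2/8 = 1/4.

1/4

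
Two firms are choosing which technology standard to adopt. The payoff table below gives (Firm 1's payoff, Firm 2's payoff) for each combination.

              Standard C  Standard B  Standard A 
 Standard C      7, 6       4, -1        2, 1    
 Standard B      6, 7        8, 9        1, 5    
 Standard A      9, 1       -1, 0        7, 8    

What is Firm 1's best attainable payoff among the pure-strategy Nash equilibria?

Both Standard B is a pure NE (Firm 1: 8 ≥ 4; Firm 2: 9 ≥ 7). Firm 1 gets 8.
Both Standard A is a pure NE (Firm 1: 7 ≥ 2; Firm 2: 8 ≥ 1). Firm 1 gets 7.
Every other cell has a profitable deviation for at least one player. Highest of {8, 7} is 8.

8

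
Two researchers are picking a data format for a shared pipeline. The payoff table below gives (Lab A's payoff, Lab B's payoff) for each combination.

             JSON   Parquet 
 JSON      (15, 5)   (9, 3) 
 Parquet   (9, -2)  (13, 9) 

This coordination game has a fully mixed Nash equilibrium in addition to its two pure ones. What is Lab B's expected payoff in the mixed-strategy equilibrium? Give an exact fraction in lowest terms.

51/13

Lab A mixes with probability p on JSON, chosen so Lab B is indifferent: 5p + (-2)(1−p) = 3p + 9(1−p) gives p = 11/13.
Lab B's expected payoff is 5·11/13 + (-2)·2/13 = 51/13.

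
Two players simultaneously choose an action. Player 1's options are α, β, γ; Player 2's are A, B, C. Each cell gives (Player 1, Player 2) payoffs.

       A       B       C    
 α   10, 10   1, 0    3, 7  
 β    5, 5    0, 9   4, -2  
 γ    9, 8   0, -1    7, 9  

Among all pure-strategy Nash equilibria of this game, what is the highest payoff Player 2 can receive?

(α, A) is a pure NE (Player 1: 10 ≥ 9; Player 2: 10 ≥ 7). Player 2 gets 10.
(γ, C) is a pure NE (Player 1: 7 ≥ 4; Player 2: 9 ≥ 8). Player 2 gets 9.
Every other cell has a profitable deviation for at least one player. Highest of {10, 9} is 10.

10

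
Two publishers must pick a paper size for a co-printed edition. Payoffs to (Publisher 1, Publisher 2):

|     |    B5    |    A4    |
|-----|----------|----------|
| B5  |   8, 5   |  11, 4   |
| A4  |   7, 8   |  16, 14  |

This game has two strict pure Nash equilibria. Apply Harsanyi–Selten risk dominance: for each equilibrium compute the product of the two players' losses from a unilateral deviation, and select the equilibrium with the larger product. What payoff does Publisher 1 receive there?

16

At both B5: Publisher 1 loses 8 − 7 = 1 by deviating; Publisher 2 loses 5 − 4 = 1. Product = 1·1 = 1.
At both A4: Publisher 1 loses 16 − 11 = 5 by deviating; Publisher 2 loses 14 − 8 = 6. Product = 5·6 = 30.
30 > 1, so both A4 is risk-dominant. Publisher 1's payoff there is 16.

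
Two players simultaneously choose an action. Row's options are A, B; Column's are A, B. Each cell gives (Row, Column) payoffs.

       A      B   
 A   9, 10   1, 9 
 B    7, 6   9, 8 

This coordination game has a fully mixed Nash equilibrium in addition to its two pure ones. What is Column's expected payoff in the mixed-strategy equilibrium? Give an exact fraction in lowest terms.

26/3

Row mixes with probability p on A, chosen so Column is indifferent: 10p + 6(1−p) = 9p + 8(1−p) gives p = 2/3.
Column's expected payoff is 10·2/3 + 6·1/3 = 26/3.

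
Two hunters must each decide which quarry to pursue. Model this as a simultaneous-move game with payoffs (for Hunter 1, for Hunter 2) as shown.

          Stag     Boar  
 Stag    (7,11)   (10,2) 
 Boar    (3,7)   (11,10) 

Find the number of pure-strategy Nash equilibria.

2

Both Stag: Hunter 1 gets 7 (best alternative 3); Hunter 2 gets 11 (best alternative 2). Neither deviates — NE.
Both Boar: Hunter 1 gets 11 (best alternative 10); Hunter 2 gets 10 (best alternative 7). Neither deviates — NE.
(Boar, Stag) is not a NE: Hunter 1 would switch to Stag (7 > 3).
No other cell survives both best-response checks, so there are 2 pure NE.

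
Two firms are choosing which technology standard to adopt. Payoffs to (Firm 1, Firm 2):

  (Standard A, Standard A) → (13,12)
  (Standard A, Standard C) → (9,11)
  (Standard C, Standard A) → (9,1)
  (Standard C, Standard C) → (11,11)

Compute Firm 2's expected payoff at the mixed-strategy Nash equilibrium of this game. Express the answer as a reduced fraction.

11

Firm 1 mixes with probability p on Standard A, chosen so Firm 2 is indifferent: 12p + 1(1−p) = 11p + 11(1−p) gives p = 10/11.
Firm 2's expected payoff is 12·10/11 + 1·1/11 = 11.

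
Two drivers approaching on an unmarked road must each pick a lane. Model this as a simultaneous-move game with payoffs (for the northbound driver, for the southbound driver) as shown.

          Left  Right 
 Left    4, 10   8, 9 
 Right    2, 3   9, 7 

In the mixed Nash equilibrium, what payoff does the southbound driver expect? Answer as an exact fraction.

43/5

The northbound driver mixes with probability p on Left, chosen so the southbound driver is indifferent: 10p + 3(1−p) = 9p + 7(1−p) gives p = 4/5.
The southbound driver's expected payoff is 10·4/5 + 3·1/5 = 43/5.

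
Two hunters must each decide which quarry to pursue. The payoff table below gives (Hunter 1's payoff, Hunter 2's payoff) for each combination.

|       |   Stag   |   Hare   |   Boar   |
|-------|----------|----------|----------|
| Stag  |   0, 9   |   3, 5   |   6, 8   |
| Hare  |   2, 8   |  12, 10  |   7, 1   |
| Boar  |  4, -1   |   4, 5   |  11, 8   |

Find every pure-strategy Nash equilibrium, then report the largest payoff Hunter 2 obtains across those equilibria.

10

Both Hare is a pure NE (Hunter 1: 12 ≥ 4; Hunter 2: 10 ≥ 8). Hunter 2 gets 10.
Both Boar is a pure NE (Hunter 1: 11 ≥ 7; Hunter 2: 8 ≥ 5). Hunter 2 gets 8.
Every other cell has a profitable deviation for at least one player. Highest of {10, 8} is 10.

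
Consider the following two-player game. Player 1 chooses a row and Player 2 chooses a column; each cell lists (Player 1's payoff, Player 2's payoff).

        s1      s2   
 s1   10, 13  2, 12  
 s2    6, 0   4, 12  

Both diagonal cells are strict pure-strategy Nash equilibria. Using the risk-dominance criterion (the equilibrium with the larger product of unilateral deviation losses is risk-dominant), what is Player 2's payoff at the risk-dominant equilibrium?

At both s1: Player 1 loses 10 − 6 = 4 by deviating; Player 2 loses 13 − 12 = 1. Product = 4·1 = 4.
At both s2: Player 1 loses 4 − 2 = 2 by deviating; Player 2 loses 12 − 0 = 12. Product = 2·12 = 24.
24 > 4, so both s2 is risk-dominant. Player 2's payoff there is 12.

12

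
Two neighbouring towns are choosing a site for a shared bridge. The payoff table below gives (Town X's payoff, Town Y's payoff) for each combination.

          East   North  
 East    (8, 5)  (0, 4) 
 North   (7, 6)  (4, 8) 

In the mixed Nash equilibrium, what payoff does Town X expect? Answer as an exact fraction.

32/5

Town Y mixes with probability q on East, chosen so Town X is indifferent: 8q + 0(1−q) = 7q + 4(1−q) gives q = 4/5.
Town X's expected payoff (from either row, since indifferent) is 8·4/5 + 0·1/5 = 32/5.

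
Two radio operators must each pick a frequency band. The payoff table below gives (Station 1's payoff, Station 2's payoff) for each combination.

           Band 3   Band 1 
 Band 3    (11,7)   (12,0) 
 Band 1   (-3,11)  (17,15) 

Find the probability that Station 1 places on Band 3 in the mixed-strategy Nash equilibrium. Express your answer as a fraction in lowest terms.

4/11

Station 1's mix p on Band 3 must make Station 2 indifferent between Band 3 and Band 1.
Station 2's payoff from Band 3: 7p + 11(1−p). From Band 1: 0p + 15(1−p).
Set equal: 7p = 4(1−p) → p = 4/11.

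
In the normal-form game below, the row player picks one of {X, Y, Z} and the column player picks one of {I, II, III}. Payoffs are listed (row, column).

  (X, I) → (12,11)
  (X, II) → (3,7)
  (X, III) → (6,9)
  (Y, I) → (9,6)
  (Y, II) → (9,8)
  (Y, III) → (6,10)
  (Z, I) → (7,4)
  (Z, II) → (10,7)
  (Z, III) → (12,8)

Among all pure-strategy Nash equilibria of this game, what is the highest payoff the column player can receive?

(X, I) is a pure NE (the row player: 12 ≥ 9; the column player: 11 ≥ 9). The column player gets 11.
(Z, III) is a pure NE (the row player: 12 ≥ 6; the column player: 8 ≥ 7). The column player gets 8.
Every other cell has a profitable deviation for at least one player. Highest of {11, 8} is 11.

11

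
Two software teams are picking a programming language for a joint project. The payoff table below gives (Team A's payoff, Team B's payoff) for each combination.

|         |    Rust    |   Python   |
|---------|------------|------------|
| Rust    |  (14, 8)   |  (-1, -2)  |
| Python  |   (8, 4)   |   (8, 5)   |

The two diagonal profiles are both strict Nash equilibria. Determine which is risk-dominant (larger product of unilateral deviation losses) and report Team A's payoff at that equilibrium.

At both Rust: Team A loses 14 − 8 = 6 by deviating; Team B loses 8 − (-2) = 10. Product = 6·10 = 60.
At both Python: Team A loses 8 − (-1) = 9 by deviating; Team B loses 5 − 4 = 1. Product = 9·1 = 9.
60 > 9, so both Rust is risk-dominant. Team A's payoff there is 14.

14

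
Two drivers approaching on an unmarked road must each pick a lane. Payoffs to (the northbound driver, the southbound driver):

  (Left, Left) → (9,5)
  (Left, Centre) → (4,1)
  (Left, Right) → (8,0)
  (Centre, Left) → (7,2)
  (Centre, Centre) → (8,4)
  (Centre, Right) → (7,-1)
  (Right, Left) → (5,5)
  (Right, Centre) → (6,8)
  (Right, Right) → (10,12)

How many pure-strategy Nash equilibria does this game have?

3

Both Left: the northbound driver gets 9 (best alternative 7); the southbound driver gets 5 (best alternative 1). Neither deviates — NE.
Both Centre: the northbound driver gets 8 (best alternative 6); the southbound driver gets 4 (best alternative 2). Neither deviates — NE.
Both Right: the northbound driver gets 10 (best alternative 8); the southbound driver gets 12 (best alternative 8). Neither deviates — NE.
(Right, Left) is not a NE: the northbound driver would switch to Left (9 > 5).
No other cell survives both best-response checks, so there are 3 pure NE.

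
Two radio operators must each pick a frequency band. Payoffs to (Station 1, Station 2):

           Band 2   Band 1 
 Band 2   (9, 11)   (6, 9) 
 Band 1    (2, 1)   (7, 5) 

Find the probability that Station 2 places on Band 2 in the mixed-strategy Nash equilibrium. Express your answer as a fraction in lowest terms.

1/8

Station 2's mix q on Band 2 must make Station 1 indifferent between Band 2 and Band 1.
Station 1's payoff from Band 2: 9q + 6(1−q). From Band 1: 2q + 7(1−q).
Set equal: 7q = 1(1−q) → q = 1/8.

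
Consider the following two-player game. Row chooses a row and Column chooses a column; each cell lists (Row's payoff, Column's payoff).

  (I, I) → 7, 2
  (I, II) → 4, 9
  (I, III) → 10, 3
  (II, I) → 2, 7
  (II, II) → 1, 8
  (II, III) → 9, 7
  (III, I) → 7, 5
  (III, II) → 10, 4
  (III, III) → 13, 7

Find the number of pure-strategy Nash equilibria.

1

Both III: Row gets 13 (best alternative 10); Column gets 7 (best alternative 5). Neither deviates — NE.
Both I is not a NE: Column would switch to II (9 > 2).
No other cell survives both best-response checks, so there is 1 pure NE.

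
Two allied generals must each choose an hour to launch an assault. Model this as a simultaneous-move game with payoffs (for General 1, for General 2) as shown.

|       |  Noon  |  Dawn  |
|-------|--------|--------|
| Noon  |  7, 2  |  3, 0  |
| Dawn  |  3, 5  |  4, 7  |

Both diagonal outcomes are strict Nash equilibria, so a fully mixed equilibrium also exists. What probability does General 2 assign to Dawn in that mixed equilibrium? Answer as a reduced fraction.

General 2's mix q on Noon must make General 1 indifferent between Noon and Dawn.
General 1's payoff from Noon: 7q + 3(1−q). From Dawn: 3q + 4(1−q).
Set equal: 4q = 1(1−q) → q = 1/5.
Probability on Dawn is 1 − 1/5 = 4/5.

4/5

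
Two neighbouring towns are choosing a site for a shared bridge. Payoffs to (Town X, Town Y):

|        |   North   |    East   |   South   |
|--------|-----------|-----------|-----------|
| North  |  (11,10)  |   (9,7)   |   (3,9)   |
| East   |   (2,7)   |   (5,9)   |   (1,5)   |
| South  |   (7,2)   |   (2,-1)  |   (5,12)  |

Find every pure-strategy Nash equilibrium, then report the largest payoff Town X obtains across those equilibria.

Both North is a pure NE (Town X: 11 ≥ 7; Town Y: 10 ≥ 9). Town X gets 11.
Both South is a pure NE (Town X: 5 ≥ 3; Town Y: 12 ≥ 2). Town X gets 5.
Every other cell has a profitable deviation for at least one player. Highest of {11, 5} is 11.

11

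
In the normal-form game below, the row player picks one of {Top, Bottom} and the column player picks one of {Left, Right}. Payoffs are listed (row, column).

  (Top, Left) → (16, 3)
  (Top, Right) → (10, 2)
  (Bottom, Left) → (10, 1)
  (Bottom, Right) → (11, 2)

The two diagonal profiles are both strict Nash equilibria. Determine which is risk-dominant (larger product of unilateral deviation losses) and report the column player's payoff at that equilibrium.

3

At (Top, Left): the row player loses 16 − 10 = 6 by deviating; the column player loses 3 − 2 = 1. Product = 6·1 = 6.
At (Bottom, Right): the row player loses 11 − 10 = 1 by deviating; the column player loses 2 − 1 = 1. Product = 1·1 = 1.
6 > 1, so (Top, Left) is risk-dominant. The column player's payoff there is 3.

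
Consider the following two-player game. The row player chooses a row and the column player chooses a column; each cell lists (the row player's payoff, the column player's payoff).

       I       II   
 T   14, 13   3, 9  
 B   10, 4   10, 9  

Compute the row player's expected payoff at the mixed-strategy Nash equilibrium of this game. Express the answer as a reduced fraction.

The column player mixes with probability q on I, chosen so the row player is indifferent: 14q + 3(1−q) = 10q + 10(1−q) gives q = 7/11.
The row player's expected payoff (from either row, since indifferent) is 14·7/11 + 3·4/11 = 10.

10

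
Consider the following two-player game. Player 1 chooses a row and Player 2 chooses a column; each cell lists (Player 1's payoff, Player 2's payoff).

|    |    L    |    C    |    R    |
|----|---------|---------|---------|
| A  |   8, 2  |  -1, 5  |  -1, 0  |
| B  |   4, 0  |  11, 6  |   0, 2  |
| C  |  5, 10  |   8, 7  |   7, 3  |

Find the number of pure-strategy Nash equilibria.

1

(B, C): Player 1 gets 11 (best alternative 8); Player 2 gets 6 (best alternative 2). Neither deviates — NE.
(C, R) is not a NE: Player 2 would switch to L (10 > 3).
No other cell survives both best-response checks, so there is 1 pure NE.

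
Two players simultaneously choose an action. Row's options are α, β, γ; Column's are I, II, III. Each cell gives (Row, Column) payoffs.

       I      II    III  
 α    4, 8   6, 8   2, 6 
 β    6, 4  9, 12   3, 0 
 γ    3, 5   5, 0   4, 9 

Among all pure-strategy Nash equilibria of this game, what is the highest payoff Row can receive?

9

(β, II) is a pure NE (Row: 9 ≥ 6; Column: 12 ≥ 4). Row gets 9.
(γ, III) is a pure NE (Row: 4 ≥ 3; Column: 9 ≥ 5). Row gets 4.
Every other cell has a profitable deviation for at least one player. Highest of {9, 4} is 9.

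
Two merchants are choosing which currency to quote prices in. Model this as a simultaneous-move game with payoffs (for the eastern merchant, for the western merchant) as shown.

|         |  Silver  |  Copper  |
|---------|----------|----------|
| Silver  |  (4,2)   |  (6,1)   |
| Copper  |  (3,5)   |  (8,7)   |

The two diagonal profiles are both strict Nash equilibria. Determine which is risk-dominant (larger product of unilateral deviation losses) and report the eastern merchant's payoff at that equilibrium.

8

At both Silver: the eastern merchant loses 4 − 3 = 1 by deviating; the western merchant loses 2 − 1 = 1. Product = 1·1 = 1.
At both Copper: the eastern merchant loses 8 − 6 = 2 by deviating; the western merchant loses 7 − 5 = 2. Product = 2·2 = 4.
4 > 1, so both Copper is risk-dominant. The eastern merchant's payoff there is 8.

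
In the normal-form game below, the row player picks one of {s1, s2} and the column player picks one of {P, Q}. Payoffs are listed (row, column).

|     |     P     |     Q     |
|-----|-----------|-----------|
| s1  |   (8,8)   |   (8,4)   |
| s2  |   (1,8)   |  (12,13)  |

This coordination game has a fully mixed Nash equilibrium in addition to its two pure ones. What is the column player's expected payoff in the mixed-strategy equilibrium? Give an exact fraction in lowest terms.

8

The row player mixes with probability p on s1, chosen so the column player is indifferent: 8p + 8(1−p) = 4p + 13(1−p) gives p = 5/9.
The column player's expected payoff is 8·5/9 + 8·4/9 = 8.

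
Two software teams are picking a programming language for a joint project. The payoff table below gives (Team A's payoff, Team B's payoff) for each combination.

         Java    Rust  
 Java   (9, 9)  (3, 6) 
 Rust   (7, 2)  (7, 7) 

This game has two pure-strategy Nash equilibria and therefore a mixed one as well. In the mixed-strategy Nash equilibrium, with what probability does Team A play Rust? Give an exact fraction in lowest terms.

3/8

Team A's mix p on Java must make Team B indifferent between Java and Rust.
Team B's payoff from Java: 9p + 2(1−p). From Rust: 6p + 7(1−p).
Set equal: 3p = 5(1−p) → p = 5/8.
Probability on Rust is 1 − 5/8 = 3/8.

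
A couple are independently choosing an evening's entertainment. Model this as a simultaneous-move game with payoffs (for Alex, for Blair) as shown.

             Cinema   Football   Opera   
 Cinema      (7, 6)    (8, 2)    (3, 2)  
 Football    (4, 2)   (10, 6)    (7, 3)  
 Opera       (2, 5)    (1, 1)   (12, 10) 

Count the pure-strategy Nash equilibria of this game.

3

Both Cinema: Alex gets 7 (best alternative 4); Blair gets 6 (best alternative 2). Neither deviates — NE.
Both Football: Alex gets 10 (best alternative 8); Blair gets 6 (best alternative 3). Neither deviates — NE.
Both Opera: Alex gets 12 (best alternative 7); Blair gets 10 (best alternative 5). Neither deviates — NE.
(Opera, Football) is not a NE: Alex would switch to Football (10 > 1).
No other cell survives both best-response checks, so there are 3 pure NE.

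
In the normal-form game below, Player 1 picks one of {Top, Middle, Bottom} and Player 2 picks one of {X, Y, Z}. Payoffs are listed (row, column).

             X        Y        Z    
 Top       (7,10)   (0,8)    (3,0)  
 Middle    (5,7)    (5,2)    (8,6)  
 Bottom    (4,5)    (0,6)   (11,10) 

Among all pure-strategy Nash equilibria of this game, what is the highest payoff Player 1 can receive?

(Top, X) is a pure NE (Player 1: 7 ≥ 5; Player 2: 10 ≥ 8). Player 1 gets 7.
(Bottom, Z) is a pure NE (Player 1: 11 ≥ 8; Player 2: 10 ≥ 6). Player 1 gets 11.
Every other cell has a profitable deviation for at least one player. Highest of {7, 11} is 11.

11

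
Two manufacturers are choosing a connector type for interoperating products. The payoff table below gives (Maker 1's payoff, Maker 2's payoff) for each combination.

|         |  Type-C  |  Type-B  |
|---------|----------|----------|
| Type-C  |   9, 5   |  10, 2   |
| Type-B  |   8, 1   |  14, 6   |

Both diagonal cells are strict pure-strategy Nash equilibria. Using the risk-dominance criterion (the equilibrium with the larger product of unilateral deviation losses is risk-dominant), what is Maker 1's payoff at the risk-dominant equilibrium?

At both Type-C: Maker 1 loses 9 − 8 = 1 by deviating; Maker 2 loses 5 − 2 = 3. Product = 1·3 = 3.
At both Type-B: Maker 1 loses 14 − 10 = 4 by deviating; Maker 2 loses 6 − 1 = 5. Product = 4·5 = 20.
20 > 3, so both Type-B is risk-dominant. Maker 1's payoff there is 14.

14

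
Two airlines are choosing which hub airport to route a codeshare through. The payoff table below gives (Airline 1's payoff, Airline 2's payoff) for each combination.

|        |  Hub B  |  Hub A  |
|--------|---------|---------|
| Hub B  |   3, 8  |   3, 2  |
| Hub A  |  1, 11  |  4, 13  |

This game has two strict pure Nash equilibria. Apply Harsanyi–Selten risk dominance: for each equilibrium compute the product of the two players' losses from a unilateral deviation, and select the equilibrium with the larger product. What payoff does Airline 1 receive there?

3

At both Hub B: Airline 1 loses 3 − 1 = 2 by deviating; Airline 2 loses 8 − 2 = 6. Product = 2·6 = 12.
At both Hub A: Airline 1 loses 4 − 3 = 1 by deviating; Airline 2 loses 13 − 11 = 2. Product = 1·2 = 2.
12 > 2, so both Hub B is risk-dominant. Airline 1's payoff there is 3.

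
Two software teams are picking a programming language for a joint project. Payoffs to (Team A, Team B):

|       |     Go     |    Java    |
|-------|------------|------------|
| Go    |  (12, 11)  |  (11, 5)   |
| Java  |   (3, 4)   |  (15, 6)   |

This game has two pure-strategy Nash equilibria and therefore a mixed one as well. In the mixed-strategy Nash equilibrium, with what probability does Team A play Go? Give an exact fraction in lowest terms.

1/4

Team A's mix p on Go must make Team B indifferent between Go and Java.
Team B's payoff from Go: 11p + 4(1−p). From Java: 5p + 6(1−p).
Set equal: 6p = 2(1−p) → p = 2/8 = 1/4.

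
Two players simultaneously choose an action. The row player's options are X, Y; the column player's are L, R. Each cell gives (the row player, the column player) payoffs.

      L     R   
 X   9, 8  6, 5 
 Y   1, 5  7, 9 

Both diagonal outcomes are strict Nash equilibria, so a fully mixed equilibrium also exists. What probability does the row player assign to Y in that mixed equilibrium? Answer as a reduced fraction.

3/7

The row player's mix p on X must make the column player indifferent between L and R.
The column player's payoff from L: 8p + 5(1−p). From R: 5p + 9(1−p).
Set equal: 3p = 4(1−p) → p = 4/7.
Probability on Y is 1 − 4/7 = 3/7.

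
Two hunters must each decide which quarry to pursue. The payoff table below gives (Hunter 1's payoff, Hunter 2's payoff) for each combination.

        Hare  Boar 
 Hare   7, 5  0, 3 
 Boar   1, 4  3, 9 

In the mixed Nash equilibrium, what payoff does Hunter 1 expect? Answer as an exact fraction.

Hunter 2 mixes with probability q on Hare, chosen so Hunter 1 is indifferent: 7q + 0(1−q) = 1q + 3(1−q) gives q = 1/3.
Hunter 1's expected payoff (from either row, since indifferent) is 7·1/3 + 0·2/3 = 7/3.

7/3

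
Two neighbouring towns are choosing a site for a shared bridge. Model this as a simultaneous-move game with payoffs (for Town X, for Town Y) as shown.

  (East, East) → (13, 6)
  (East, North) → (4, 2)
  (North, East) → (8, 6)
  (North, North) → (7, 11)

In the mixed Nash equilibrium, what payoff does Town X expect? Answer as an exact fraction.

59/8

Town Y mixes with probability q on East, chosen so Town X is indifferent: 13q + 4(1−q) = 8q + 7(1−q) gives q = 3/8.
Town X's expected payoff (from either row, since indifferent) is 13·3/8 + 4·5/8 = 59/8.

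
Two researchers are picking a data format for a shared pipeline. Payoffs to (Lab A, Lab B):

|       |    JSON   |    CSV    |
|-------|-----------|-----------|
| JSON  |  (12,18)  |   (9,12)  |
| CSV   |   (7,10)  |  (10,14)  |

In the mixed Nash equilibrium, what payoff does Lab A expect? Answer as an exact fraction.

Lab B mixes with probability q on JSON, chosen so Lab A is indifferent: 12q + 9(1−q) = 7q + 10(1−q) gives q = 1/6.
Lab A's expected payoff (from either row, since indifferent) is 12·1/6 + 9·5/6 = 19/2.

19/2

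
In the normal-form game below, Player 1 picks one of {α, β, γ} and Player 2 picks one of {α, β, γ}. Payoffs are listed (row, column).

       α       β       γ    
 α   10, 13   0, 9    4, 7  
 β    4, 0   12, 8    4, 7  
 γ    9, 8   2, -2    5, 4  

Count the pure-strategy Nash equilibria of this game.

2

Both α: Player 1 gets 10 (best alternative 9); Player 2 gets 13 (best alternative 9). Neither deviates — NE.
Both β: Player 1 gets 12 (best alternative 2); Player 2 gets 8 (best alternative 7). Neither deviates — NE.
Both γ is not a NE: Player 2 would switch to α (8 > 4).
No other cell survives both best-response checks, so there are 2 pure NE.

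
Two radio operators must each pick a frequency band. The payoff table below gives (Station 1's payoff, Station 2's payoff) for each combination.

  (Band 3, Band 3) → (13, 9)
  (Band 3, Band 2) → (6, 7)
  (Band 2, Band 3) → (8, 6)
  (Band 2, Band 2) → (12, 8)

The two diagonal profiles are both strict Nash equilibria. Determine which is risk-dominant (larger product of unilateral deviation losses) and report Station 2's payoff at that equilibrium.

At both Band 3: Station 1 loses 13 − 8 = 5 by deviating; Station 2 loses 9 − 7 = 2. Product = 5·2 = 10.
At both Band 2: Station 1 loses 12 − 6 = 6 by deviating; Station 2 loses 8 − 6 = 2. Product = 6·2 = 12.
12 > 10, so both Band 2 is risk-dominant. Station 2's payoff there is 8.

8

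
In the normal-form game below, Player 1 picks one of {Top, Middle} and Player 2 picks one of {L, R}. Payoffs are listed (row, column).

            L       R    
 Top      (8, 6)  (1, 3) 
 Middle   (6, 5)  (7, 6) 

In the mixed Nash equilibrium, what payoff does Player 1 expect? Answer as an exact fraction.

Player 2 mixes with probability q on L, chosen so Player 1 is indifferent: 8q + 1(1−q) = 6q + 7(1−q) gives q = 3/4.
Player 1's expected payoff (from either row, since indifferent) is 8·3/4 + 1·1/4 = 25/4.

25/4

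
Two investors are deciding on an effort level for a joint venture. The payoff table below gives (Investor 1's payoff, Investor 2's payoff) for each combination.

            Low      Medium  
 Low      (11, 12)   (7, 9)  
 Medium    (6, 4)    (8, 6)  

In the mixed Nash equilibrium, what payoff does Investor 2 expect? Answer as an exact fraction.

36/5

Investor 1 mixes with probability p on Low, chosen so Investor 2 is indifferent: 12p + 4(1−p) = 9p + 6(1−p) gives p = 2/5.
Investor 2's expected payoff is 12·2/5 + 4·3/5 = 36/5.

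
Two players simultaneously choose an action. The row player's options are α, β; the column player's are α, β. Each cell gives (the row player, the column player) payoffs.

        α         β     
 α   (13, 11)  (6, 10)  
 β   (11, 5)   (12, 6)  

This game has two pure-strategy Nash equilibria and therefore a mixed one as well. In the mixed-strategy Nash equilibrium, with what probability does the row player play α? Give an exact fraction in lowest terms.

The row player's mix p on α must make the column player indifferent between α and β.
The column player's payoff from α: 11p + 5(1−p). From β: 10p + 6(1−p).
Set equal: 1p = 1(1−p) → p = 1/2.

1/2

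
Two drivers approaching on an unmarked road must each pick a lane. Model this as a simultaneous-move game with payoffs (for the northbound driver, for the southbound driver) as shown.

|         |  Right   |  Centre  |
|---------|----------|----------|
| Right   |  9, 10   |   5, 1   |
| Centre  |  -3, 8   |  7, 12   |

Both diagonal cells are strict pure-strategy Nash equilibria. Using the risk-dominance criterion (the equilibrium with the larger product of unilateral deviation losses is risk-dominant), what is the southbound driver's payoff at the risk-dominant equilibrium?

At both Right: the northbound driver loses 9 − (-3) = 12 by deviating; the southbound driver loses 10 − 1 = 9. Product = 12·9 = 108.
At both Centre: the northbound driver loses 7 − 5 = 2 by deviating; the southbound driver loses 12 − 8 = 4. Product = 2·4 = 8.
108 > 8, so both Right is risk-dominant. The southbound driver's payoff there is 10.

10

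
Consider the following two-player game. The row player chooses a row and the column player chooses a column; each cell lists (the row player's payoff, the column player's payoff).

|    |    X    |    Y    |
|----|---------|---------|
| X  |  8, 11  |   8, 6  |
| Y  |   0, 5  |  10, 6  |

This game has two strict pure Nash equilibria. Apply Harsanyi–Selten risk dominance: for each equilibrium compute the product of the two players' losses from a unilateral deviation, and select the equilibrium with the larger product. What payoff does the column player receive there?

At both X: the row player loses 8 − 0 = 8 by deviating; the column player loses 11 − 6 = 5. Product = 8·5 = 40.
At both Y: the row player loses 10 − 8 = 2 by deviating; the column player loses 6 − 5 = 1. Product = 2·1 = 2.
40 > 2, so both X is risk-dominant. The column player's payoff there is 11.

11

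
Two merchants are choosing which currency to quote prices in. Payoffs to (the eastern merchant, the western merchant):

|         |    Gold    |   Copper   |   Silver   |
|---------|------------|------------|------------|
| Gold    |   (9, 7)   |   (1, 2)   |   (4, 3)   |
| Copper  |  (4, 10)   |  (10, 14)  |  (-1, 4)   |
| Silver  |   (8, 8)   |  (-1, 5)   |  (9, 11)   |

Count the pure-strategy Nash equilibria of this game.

Both Gold: the eastern merchant gets 9 (best alternative 8); the western merchant gets 7 (best alternative 3). Neither deviates — NE.
Both Copper: the eastern merchant gets 10 (best alternative 1); the western merchant gets 14 (best alternative 10). Neither deviates — NE.
Both Silver: the eastern merchant gets 9 (best alternative 4); the western merchant gets 11 (best alternative 8). Neither deviates — NE.
(Silver, Gold) is not a NE: the eastern merchant would switch to Gold (9 > 8).
No other cell survives both best-response checks, so there are 3 pure NE.

3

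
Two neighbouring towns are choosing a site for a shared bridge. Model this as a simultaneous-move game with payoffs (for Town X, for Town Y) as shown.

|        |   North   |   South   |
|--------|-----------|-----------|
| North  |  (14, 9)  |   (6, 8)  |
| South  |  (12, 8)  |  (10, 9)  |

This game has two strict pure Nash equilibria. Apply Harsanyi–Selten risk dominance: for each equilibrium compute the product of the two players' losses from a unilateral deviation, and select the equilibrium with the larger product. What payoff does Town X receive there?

10

At both North: Town X loses 14 − 12 = 2 by deviating; Town Y loses 9 − 8 = 1. Product = 2·1 = 2.
At both South: Town X loses 10 − 6 = 4 by deviating; Town Y loses 9 − 8 = 1. Product = 4·1 = 4.
4 > 2, so both South is risk-dominant. Town X's payoff there is 10.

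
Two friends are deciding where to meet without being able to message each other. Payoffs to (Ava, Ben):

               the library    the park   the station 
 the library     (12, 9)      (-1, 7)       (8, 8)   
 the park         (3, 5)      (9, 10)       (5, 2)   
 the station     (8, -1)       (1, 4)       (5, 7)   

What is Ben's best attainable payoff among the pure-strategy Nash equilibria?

Both the library is a pure NE (Ava: 12 ≥ 8; Ben: 9 ≥ 8). Ben gets 9.
Both the park is a pure NE (Ava: 9 ≥ 1; Ben: 10 ≥ 5). Ben gets 10.
Every other cell has a profitable deviation for at least one player. Highest of {9, 10} is 10.

10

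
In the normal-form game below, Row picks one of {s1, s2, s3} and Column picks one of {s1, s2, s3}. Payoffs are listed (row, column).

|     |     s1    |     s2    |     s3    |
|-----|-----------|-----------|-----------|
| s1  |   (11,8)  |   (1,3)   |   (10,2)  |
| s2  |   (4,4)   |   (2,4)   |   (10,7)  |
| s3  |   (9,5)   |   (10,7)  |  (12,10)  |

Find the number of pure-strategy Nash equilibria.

2

Both s1: Row gets 11 (best alternative 9); Column gets 8 (best alternative 3). Neither deviates — NE.
Both s3: Row gets 12 (best alternative 10); Column gets 10 (best alternative 7). Neither deviates — NE.
Both s2 is not a NE: Row would switch to s3 (10 > 2).
No other cell survives both best-response checks, so there are 2 pure NE.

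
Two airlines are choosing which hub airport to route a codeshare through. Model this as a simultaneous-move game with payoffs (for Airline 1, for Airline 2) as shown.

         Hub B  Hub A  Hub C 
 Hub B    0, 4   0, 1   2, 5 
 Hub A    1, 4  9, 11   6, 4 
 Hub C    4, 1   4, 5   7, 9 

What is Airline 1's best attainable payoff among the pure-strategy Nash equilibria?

Both Hub A is a pure NE (Airline 1: 9 ≥ 4; Airline 2: 11 ≥ 4). Airline 1 gets 9.
Both Hub C is a pure NE (Airline 1: 7 ≥ 6; Airline 2: 9 ≥ 5). Airline 1 gets 7.
Every other cell has a profitable deviation for at least one player. Highest of {9, 7} is 9.

9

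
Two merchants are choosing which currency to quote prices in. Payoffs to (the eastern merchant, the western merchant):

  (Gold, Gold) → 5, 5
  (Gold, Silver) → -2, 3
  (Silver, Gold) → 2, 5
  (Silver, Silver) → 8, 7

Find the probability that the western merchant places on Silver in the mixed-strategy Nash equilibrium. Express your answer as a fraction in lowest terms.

The western merchant's mix q on Gold must make the eastern merchant indifferent between Gold and Silver.
The eastern merchant's payoff from Gold: 5q + (-2)(1−q). From Silver: 2q + 8(1−q).
Set equal: 3q = 10(1−q) → q = 10/13.
Probability on Silver is 1 − 10/13 = 3/13.

3/13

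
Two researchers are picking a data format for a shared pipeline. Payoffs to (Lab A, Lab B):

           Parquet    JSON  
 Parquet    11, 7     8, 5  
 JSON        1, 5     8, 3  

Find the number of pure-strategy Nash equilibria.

Both Parquet: Lab A gets 11 (best alternative 1); Lab B gets 7 (best alternative 5). Neither deviates — NE.
Both JSON is not a NE: Lab B would switch to Parquet (5 > 3).
No other cell survives both best-response checks, so there is 1 pure NE.

1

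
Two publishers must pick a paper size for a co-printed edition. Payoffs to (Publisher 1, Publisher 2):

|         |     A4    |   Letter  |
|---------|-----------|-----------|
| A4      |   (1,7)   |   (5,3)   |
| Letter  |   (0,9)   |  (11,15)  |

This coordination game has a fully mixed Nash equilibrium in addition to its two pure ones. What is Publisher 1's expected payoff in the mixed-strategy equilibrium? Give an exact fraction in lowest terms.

Publisher 2 mixes with probability q on A4, chosen so Publisher 1 is indifferent: 1q + 5(1−q) = 0q + 11(1−q) gives q = 6/7.
Publisher 1's expected payoff (from either row, since indifferent) is 1·6/7 + 5·1/7 = 11/7.

11/7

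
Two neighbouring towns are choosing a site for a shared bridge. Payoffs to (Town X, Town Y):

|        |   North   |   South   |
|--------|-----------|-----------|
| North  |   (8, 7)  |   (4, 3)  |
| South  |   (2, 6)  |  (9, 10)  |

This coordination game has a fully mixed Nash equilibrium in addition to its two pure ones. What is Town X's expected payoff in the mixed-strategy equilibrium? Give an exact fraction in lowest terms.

Town Y mixes with probability q on North, chosen so Town X is indifferent: 8q + 4(1−q) = 2q + 9(1−q) gives q = 5/11.
Town X's expected payoff (from either row, since indifferent) is 8·5/11 + 4·6/11 = 64/11.

64/11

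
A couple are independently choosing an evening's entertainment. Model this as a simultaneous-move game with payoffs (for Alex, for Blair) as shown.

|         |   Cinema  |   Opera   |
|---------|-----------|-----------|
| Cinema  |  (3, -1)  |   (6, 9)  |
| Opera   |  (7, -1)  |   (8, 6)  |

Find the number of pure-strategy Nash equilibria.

1

Both Opera: Alex gets 8 (best alternative 6); Blair gets 6 (best alternative -1). Neither deviates — NE.
Both Cinema is not a NE: Alex would switch to Opera (7 > 3).
No other cell survives both best-response checks, so there is 1 pure NE.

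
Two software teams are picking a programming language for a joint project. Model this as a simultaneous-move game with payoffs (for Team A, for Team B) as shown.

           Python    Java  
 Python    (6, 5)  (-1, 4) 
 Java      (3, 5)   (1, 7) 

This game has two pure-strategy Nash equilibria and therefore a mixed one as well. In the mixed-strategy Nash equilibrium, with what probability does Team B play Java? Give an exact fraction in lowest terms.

3/5

Team B's mix q on Python must make Team A indifferent between Python and Java.
Team A's payoff from Python: 6q + (-1)(1−q). From Java: 3q + 1(1−q).
Set equal: 3q = 2(1−q) → q = 2/5.
Probability on Java is 1 − 2/5 = 3/5.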